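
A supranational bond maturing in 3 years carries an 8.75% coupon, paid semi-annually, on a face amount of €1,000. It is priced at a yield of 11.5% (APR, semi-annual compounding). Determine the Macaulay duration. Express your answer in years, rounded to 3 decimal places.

Periodic yield y = 0.0575. Discount each cash flow and weight by its period:
  t   CF        PV=CF/(1+0.0575)^t    t·PV
  1        43.75        41.3712        41.3712
  2        43.75        39.1217        78.2433
  3        43.75        36.9945       110.9834
  4        43.75        34.9830       139.9318
  5        43.75        33.0808       165.4041
  6     1,043.75       746.3014     4,477.8082
  Σ                    931.8524     5,013.7420
Price P = Σ PV = 931.8524.
Macaulay duration = Σ(t·PV) / P = 5,013.7420 / 931.8524 = 5.38040 half-year periods.
In years: 5.38040 / 2 = 2.69020 years.

2.690 years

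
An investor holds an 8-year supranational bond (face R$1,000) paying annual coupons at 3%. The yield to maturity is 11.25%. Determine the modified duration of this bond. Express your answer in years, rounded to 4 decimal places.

Periodic yield y = 0.1125. First find Macaulay duration:
  t   CF        PV=CF/(1+0.1125)^t    t·PV
  1        30.00        26.9663        26.9663
  2        30.00        24.2394        48.4787
  3        30.00        21.7882        65.3646
  4        30.00        19.5849        78.3396
  5        30.00        17.6044        88.0220
  6        30.00        15.8242        94.9451
  7        30.00        14.2240        99.5679
  8     1,030.00       438.9723     3,511.7780
  Σ                    579.2035     4,013.4621
P = 579.2035; Macaulay duration = 4,013.4621 / 579.2035 = 6.92928 years.
Modified duration = D_Mac / (1 + y) = 6.92928 / 1.1125 = 6.22856 years.

6.2286 years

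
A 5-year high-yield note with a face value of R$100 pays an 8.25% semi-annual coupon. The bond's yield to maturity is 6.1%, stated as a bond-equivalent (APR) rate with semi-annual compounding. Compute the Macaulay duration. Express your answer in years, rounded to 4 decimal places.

Periodic yield y = 0.0305. Discount each cash flow and weight by its period:
  t   CF        PV=CF/(1+0.0305)^t    t·PV
  1        4.125         4.0029         4.0029
  2        4.125         3.8844         7.7689
  3        4.125         3.7695        11.3084
  4        4.125         3.6579        14.6316
  5        4.125         3.5496        17.7482
  6        4.125         3.4446        20.6675
  7        4.125         3.3426        23.3984
  8        4.125         3.2437        25.9496
  9        4.125         3.1477        28.3292
  10     104.125        77.1037       771.0367
  Σ                    109.1466       924.8413
Price P = Σ PV = 109.1466.
Macaulay duration = Σ(t·PV) / P = 924.8413 / 109.1466 = 8.47339 half-year periods.
In years: 8.47339 / 2 = 4.23669 years.

4.2367 years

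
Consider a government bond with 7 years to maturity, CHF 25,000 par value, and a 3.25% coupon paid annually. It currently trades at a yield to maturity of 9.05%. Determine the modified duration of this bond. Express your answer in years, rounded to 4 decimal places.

5.7123 years

Periodic yield y = 0.0905. First find Macaulay duration:
  t   CF        PV=CF/(1+0.0905)^t    t·PV
  1       812.50       745.0711       745.0711
  2       812.50       683.2380     1,366.4761
  3       812.50       626.5365     1,879.6094
  4       812.50       574.5406     2,298.1622
  5       812.50       526.8597     2,634.2987
  6       812.50       483.1359     2,898.8157
  7    25,812.50    14,075.0640    98,525.4483
  Σ                 17,714.4459   110,347.8815
P = 17,714.4459; Macaulay duration = 110,347.8815 / 17,714.4459 = 6.22926 years.
Modified duration = D_Mac / (1 + y) = 6.22926 / 1.0905 = 5.71230 years.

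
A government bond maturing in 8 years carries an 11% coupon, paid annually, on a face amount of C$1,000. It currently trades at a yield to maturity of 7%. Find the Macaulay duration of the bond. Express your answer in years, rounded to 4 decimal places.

Periodic yield y = 0.07. Discount each cash flow and weight by its year:
  t   CF        PV=CF/(1+0.07)^t    t·PV
  1       110.00       102.8037       102.8037
  2       110.00        96.0783       192.1565
  3       110.00        89.7928       269.3783
  4       110.00        83.9185       335.6739
  5       110.00        78.4285       392.1424
  6       110.00        73.2976       439.7859
  7       110.00        68.5025       479.5173
  8     1,110.00       646.0301     5,168.2408
  Σ                  1,238.8519     7,379.6989
Price P = Σ PV = 1,238.8519.
Macaulay duration = Σ(t·PV) / P = 7,379.6989 / 1,238.8519 = 5.95689 years.

5.9569 years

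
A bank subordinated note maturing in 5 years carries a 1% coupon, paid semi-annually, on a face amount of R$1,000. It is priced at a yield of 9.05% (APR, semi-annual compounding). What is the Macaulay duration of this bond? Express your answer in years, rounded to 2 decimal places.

4.86 years

Periodic yield y = 0.04525. Discount each cash flow and weight by its period:
  t   CF        PV=CF/(1+0.04525)^t    t·PV
  1         5.00         4.7835         4.7835
  2         5.00         4.5765         9.1529
  3         5.00         4.3783        13.1350
  4         5.00         4.1888        16.7552
  5         5.00         4.0075        20.0373
  6         5.00         3.8340        23.0038
  7         5.00         3.6680        25.6760
  8         5.00         3.5092        28.0736
  9         5.00         3.3573        30.2156
  10    1,005.00       645.6012     6,456.0116
  Σ                    681.9042     6,626.8445
Price P = Σ PV = 681.9042.
Macaulay duration = Σ(t·PV) / P = 6,626.8445 / 681.9042 = 9.71815 half-year periods.
In years: 9.71815 / 2 = 4.85907 years.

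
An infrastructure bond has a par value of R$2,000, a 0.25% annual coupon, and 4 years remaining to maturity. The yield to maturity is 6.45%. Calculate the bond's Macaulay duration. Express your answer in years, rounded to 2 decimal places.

Periodic yield y = 0.0645. Discount each cash flow and weight by its year:
  t   CF        PV=CF/(1+0.0645)^t    t·PV
  1         5.00         4.6970         4.6970
  2         5.00         4.4124         8.8249
  3         5.00         4.1451        12.4352
  4     2,005.00     1,561.4631     6,245.8522
  Σ                  1,574.7176     6,271.8094
Price P = Σ PV = 1,574.7176.
Macaulay duration = Σ(t·PV) / P = 6,271.8094 / 1,574.7176 = 3.98282 years.

3.98 years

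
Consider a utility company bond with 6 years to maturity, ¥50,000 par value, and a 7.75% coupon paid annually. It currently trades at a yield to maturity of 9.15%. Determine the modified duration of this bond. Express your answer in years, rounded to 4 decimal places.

4.5654 years

Periodic yield y = 0.0915. First find Macaulay duration:
  t   CF        PV=CF/(1+0.0915)^t    t·PV
  1     3,875.00     3,550.1603     3,550.1603
  2     3,875.00     3,252.5518     6,505.1037
  3     3,875.00     2,979.8917     8,939.6752
  4     3,875.00     2,730.0886    10,920.3545
  5     3,875.00     2,501.2264    12,506.1321
  6    53,875.00    31,859.9319   191,159.5913
  Σ                 46,873.8508   233,581.0171
P = 46,873.8508; Macaulay duration = 233,581.0171 / 46,873.8508 = 4.98318 years.
Modified duration = D_Mac / (1 + y) = 4.98318 / 1.0915 = 4.56545 years.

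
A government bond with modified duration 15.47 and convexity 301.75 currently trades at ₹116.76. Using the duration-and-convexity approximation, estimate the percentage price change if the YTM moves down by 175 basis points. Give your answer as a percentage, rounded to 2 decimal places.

Duration effect: -D_mod·Δy = -15.47 × (-0.0175) = +0.270725
Convexity effect: ½·C·(Δy)² = 0.5 × 301.75 × (-0.0175)² = +0.04620546875
ΔP/P ≈ +0.270725 + 0.04620546875 = +0.31693046875
= +31.693046875%.

+31.69%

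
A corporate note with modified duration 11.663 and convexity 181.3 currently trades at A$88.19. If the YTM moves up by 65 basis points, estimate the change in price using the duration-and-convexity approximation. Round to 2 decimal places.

Duration effect: -D_mod·Δy = -11.663 × (+0.0065) = -0.0758095
Convexity effect: ½·C·(Δy)² = 0.5 × 181.3 × (0.0065)² = +0.0038299625
ΔP/P ≈ -0.0758095 + 0.0038299625 = -0.0719795375
ΔP ≈ 88.19 × (-0.0719795375) = -6.347875412125.

-A$6.35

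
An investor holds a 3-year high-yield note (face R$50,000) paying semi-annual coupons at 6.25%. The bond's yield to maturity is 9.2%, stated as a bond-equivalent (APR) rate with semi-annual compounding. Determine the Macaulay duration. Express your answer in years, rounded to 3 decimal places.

2.771 years

Periodic yield y = 0.046. Discount each cash flow and weight by its period:
  t   CF        PV=CF/(1+0.046)^t    t·PV
  1     1,562.50     1,493.7859     1,493.7859
  2     1,562.50     1,428.0935     2,856.1871
  3     1,562.50     1,365.2902     4,095.8706
  4     1,562.50     1,305.2488     5,220.9950
  5     1,562.50     1,247.8478     6,239.2388
  6    51,562.50    39,368.0459   236,208.2756
  Σ                 46,208.3120   256,114.3529
Price P = Σ PV = 46,208.3120.
Macaulay duration = Σ(t·PV) / P = 256,114.3529 / 46,208.3120 = 5.54260 half-year periods.
In years: 5.54260 / 2 = 2.77130 years.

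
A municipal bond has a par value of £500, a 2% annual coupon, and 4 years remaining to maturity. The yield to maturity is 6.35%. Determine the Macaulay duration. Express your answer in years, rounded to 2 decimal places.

Periodic yield y = 0.0635. Discount each cash flow and weight by its year:
  t   CF        PV=CF/(1+0.0635)^t    t·PV
  1        10.00         9.4029         9.4029
  2        10.00         8.8415        17.6830
  3        10.00         8.3136        24.9407
  4       510.00       398.6761     1,594.7044
  Σ                    425.2341     1,646.7310
Price P = Σ PV = 425.2341.
Macaulay duration = Σ(t·PV) / P = 1,646.7310 / 425.2341 = 3.87253 years.

3.87 years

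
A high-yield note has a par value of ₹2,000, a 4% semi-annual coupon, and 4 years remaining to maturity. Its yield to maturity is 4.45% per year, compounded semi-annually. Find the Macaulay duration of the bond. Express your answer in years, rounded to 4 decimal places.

3.7333 years

Periodic yield y = 0.02225. Discount each cash flow and weight by its period:
  t   CF        PV=CF/(1+0.02225)^t    t·PV
  1        40.00        39.1294        39.1294
  2        40.00        38.2777        76.5554
  3        40.00        37.4446       112.3337
  4        40.00        36.6295       146.5182
  5        40.00        35.8323       179.1614
  6        40.00        35.0524       210.3142
  7        40.00        34.2894       240.0259
  8     2,040.00     1,710.6975    13,685.5798
  Σ                  1,967.3527    14,689.6179
Price P = Σ PV = 1,967.3527.
Macaulay duration = Σ(t·PV) / P = 14,689.6179 / 1,967.3527 = 7.46669 half-year periods.
In years: 7.46669 / 2 = 3.73335 years.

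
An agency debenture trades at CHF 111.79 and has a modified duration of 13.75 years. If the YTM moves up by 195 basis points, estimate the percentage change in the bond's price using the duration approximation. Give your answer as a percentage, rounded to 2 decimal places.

Duration approximation: ΔP/P ≈ -D_mod · Δy = -13.75 × (+0.0195) = -0.268125.
As a percentage: -26.8125%.

-26.81%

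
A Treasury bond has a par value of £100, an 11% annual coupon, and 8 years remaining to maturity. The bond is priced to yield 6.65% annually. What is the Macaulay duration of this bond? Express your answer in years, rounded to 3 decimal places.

5.978 years

Periodic yield y = 0.0665. Discount each cash flow and weight by its year:
  t   CF        PV=CF/(1+0.0665)^t    t·PV
  1        11.00        10.3141        10.3141
  2        11.00         9.6710        19.3420
  3        11.00         9.0680        27.2039
  4        11.00         8.5026        34.0102
  5        11.00         7.9724        39.8619
  6        11.00         7.4753        44.8517
  7        11.00         7.0092        49.0642
  8       111.00        66.3187       530.5497
  Σ                    126.3312       755.1977
Price P = Σ PV = 126.3312.
Macaulay duration = Σ(t·PV) / P = 755.1977 / 126.3312 = 5.97792 years.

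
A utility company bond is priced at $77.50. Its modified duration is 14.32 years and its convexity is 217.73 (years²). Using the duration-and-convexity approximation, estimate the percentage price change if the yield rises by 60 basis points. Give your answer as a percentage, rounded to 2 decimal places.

-8.20%

Duration effect: -D_mod·Δy = -14.32 × (+0.006) = -0.085920
Convexity effect: ½·C·(Δy)² = 0.5 × 217.73 × (0.006)² = +0.00391914
ΔP/P ≈ -0.085920 + 0.00391914 = -0.08200086
= -8.200086%.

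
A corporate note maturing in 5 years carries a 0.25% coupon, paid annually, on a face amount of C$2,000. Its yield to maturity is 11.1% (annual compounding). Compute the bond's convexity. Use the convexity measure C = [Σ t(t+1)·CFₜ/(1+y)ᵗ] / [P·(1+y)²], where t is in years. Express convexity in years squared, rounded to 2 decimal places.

With y = 0.111:
  t   CF        PV=CF/(1+0.111)^t    t·PV        t(t+1)·PV
  1         5.00         4.5005         4.5005           9.0009
  2         5.00         4.0508         8.1016          24.3049
  3         5.00         3.6461        10.9383          43.7531
  4         5.00         3.2818        13.1273          65.6363
  5     2,005.00     1,184.5246     5,922.6230      35,535.7378
  Σ                  1,200.0038     5,959.2906      35,678.4330
P = 1,200.0038.
Convexity = Σ t(t+1)·PV / [P·(1+y)²] = 35,678.4330 / (1,200.0038 × 1.234321) = 24.08768.

24.09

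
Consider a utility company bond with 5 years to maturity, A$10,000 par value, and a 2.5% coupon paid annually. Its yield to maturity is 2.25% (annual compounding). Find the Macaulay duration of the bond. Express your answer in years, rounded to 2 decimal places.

Periodic yield y = 0.0225. Discount each cash flow and weight by its year:
  t   CF        PV=CF/(1+0.0225)^t    t·PV
  1       250.00       244.4988       244.4988
  2       250.00       239.1186       478.2372
  3       250.00       233.8568       701.5705
  4       250.00       228.7108       914.8433
  5    10,250.00     9,170.8013    45,854.0063
  Σ                 10,116.9863    48,193.1561
Price P = Σ PV = 10,116.9863.
Macaulay duration = Σ(t·PV) / P = 48,193.1561 / 10,116.9863 = 4.76359 years.

4.76 years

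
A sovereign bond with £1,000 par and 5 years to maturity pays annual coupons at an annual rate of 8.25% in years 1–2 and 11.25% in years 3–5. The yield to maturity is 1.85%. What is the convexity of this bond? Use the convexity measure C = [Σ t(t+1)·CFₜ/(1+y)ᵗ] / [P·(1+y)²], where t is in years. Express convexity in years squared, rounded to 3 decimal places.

With y = 0.0185:
  t   CF        PV=CF/(1+0.0185)^t    t·PV        t(t+1)·PV
  1        82.50        81.0015        81.0015         162.0029
  2        82.50        79.5302       159.0603         477.1810
  3       112.50       106.4803       319.4410       1,277.7641
  4       112.50       104.5462       418.1849       2,090.9247
  5     1,112.50     1,015.0673     5,075.3367      30,452.0201
  Σ                  1,386.6255     6,053.0244      34,459.8927
P = 1,386.6255.
Convexity = Σ t(t+1)·PV / [P·(1+y)²] = 34,459.8927 / (1,386.6255 × 1.037342) = 23.95701.

23.957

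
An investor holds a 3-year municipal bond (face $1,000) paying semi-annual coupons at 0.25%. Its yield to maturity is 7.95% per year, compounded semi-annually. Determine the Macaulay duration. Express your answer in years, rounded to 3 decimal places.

2.989 years

Periodic yield y = 0.03975. Discount each cash flow and weight by its period:
  t   CF        PV=CF/(1+0.03975)^t    t·PV
  1         1.25         1.2022         1.2022
  2         1.25         1.1563         2.3125
  3         1.25         1.1120         3.3361
  4         1.25         1.0695         4.2781
  5         1.25         1.0286         5.1432
  6     1,001.25       792.4447     4,754.6681
  Σ                    798.0134     4,770.9403
Price P = Σ PV = 798.0134.
Macaulay duration = Σ(t·PV) / P = 4,770.9403 / 798.0134 = 5.97852 half-year periods.
In years: 5.97852 / 2 = 2.98926 years.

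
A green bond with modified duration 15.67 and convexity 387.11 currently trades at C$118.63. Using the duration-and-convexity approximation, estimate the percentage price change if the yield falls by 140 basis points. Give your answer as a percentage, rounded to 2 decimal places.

Duration effect: -D_mod·Δy = -15.67 × (-0.014) = +0.219380
Convexity effect: ½·C·(Δy)² = 0.5 × 387.11 × (-0.014)² = +0.03793678
ΔP/P ≈ +0.219380 + 0.03793678 = +0.25731678
= +25.731678%.

+25.73%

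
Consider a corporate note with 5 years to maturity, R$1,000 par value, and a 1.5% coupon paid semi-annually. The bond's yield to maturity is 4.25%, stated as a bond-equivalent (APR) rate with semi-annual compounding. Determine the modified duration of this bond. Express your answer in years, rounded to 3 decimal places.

Periodic yield y = 0.02125. First find Macaulay duration:
  t   CF        PV=CF/(1+0.02125)^t    t·PV
  1         7.50         7.3439         7.3439
  2         7.50         7.1911        14.3823
  3         7.50         7.0415        21.1245
  4         7.50         6.8950        27.5799
  5         7.50         6.7515        33.7576
  6         7.50         6.6110        39.6662
  7         7.50         6.4735        45.3143
  8         7.50         6.3388        50.7101
  9         7.50         6.2069        55.8618
  10    1,007.50       816.4402     8,164.4016
  Σ                    877.2933     8,460.1421
P = 877.2933; Macaulay duration = 8,460.1421 / 877.2933 = 9.64346 half-year periods = 4.82173 years.
Modified duration = D_Mac / (1 + y) = 4.82173 / 1.02125 = 4.72140 years.

4.721 years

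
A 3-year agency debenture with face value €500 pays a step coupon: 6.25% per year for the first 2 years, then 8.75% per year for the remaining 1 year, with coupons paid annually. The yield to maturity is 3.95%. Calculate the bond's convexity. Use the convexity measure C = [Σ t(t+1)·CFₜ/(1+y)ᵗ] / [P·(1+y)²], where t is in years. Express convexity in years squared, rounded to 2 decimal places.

With y = 0.0395:
  t   CF        PV=CF/(1+0.0395)^t    t·PV        t(t+1)·PV
  1        31.25        30.0625        30.0625          60.1251
  2        31.25        28.9202        57.8404         173.5211
  3       543.75       484.0896     1,452.2689       5,809.0757
  Σ                    543.0724     1,540.1718       6,042.7218
P = 543.0724.
Convexity = Σ t(t+1)·PV / [P·(1+y)²] = 6,042.7218 / (543.0724 × 1.080560) = 10.29736.

10.30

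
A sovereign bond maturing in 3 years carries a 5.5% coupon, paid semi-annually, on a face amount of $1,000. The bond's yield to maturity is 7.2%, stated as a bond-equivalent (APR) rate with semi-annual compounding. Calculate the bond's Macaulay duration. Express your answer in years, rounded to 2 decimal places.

2.80 years

Periodic yield y = 0.036. Discount each cash flow and weight by its period:
  t   CF        PV=CF/(1+0.036)^t    t·PV
  1        27.50        26.5444        26.5444
  2        27.50        25.6220        51.2440
  3        27.50        24.7317        74.1950
  4        27.50        23.8723        95.4891
  5        27.50        23.0427       115.2136
  6     1,027.50       831.0426     4,986.2557
  Σ                    954.8557     5,348.9419
Price P = Σ PV = 954.8557.
Macaulay duration = Σ(t·PV) / P = 5,348.9419 / 954.8557 = 5.60183 half-year periods.
In years: 5.60183 / 2 = 2.80092 years.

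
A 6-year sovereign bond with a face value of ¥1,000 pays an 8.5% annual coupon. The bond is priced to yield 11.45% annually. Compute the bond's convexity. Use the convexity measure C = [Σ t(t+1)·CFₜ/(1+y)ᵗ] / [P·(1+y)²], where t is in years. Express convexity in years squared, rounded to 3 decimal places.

With y = 0.1145:
  t   CF        PV=CF/(1+0.1145)^t    t·PV        t(t+1)·PV
  1        85.00        76.2674        76.2674         152.5348
  2        85.00        68.4319       136.8639         410.5916
  3        85.00        61.4015       184.2044         736.8175
  4        85.00        55.0933       220.3731       1,101.8656
  5        85.00        49.4332       247.1659       1,482.9954
  6     1,085.00       566.1732     3,397.0391      23,779.2740
  Σ                    876.8004     4,261.9138      27,664.0790
P = 876.8004.
Convexity = Σ t(t+1)·PV / [P·(1+y)²] = 27,664.0790 / (876.8004 × 1.242110) = 25.40126.

25.401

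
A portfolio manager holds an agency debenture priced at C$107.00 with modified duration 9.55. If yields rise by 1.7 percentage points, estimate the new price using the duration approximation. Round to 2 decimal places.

C$89.63

Duration approximation: ΔP/P ≈ -D_mod · Δy = -9.55 × (+0.017) = -0.162350.
New price ≈ 107.00 × (1 - 0.162350) = 89.62855.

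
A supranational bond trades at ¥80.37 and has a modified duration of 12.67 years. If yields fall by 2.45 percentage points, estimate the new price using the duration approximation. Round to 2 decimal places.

Duration approximation: ΔP/P ≈ -D_mod · Δy = -12.67 × (-0.0245) = +0.310415.
New price ≈ 80.37 × (1 + 0.310415) = 105.31805355.

¥105.32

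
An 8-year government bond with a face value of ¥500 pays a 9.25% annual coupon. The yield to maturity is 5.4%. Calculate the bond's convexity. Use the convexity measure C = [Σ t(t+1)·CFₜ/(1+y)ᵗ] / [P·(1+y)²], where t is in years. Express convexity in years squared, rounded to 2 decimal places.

45.79

With y = 0.054:
  t   CF        PV=CF/(1+0.054)^t    t·PV        t(t+1)·PV
  1        46.25        43.8805        43.8805          87.7609
  2        46.25        41.6323        83.2646         249.7939
  3        46.25        39.4993       118.4980         473.9922
  4        46.25        37.4757       149.9026         749.5132
  5        46.25        35.5557       177.7783       1,066.6696
  6        46.25        33.7340       202.4041       1,416.8288
  7        46.25        32.0057       224.0400       1,792.3197
  8       546.25       358.6465     2,869.1718      25,822.5460
  Σ                    622.4296     3,868.9399      31,659.4243
P = 622.4296.
Convexity = Σ t(t+1)·PV / [P·(1+y)²] = 31,659.4243 / (622.4296 × 1.110916) = 45.78588.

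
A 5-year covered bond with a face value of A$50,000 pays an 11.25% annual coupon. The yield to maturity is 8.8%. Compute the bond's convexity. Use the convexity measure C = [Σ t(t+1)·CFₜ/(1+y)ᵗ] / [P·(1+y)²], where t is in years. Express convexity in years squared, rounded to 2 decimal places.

With y = 0.088:
  t   CF        PV=CF/(1+0.088)^t    t·PV        t(t+1)·PV
  1     5,625.00     5,170.0368     5,170.0368      10,340.0735
  2     5,625.00     4,751.8720     9,503.7441      28,511.2322
  3     5,625.00     4,367.5294    13,102.5883      52,410.3532
  4     5,625.00     4,014.2734    16,057.0935      80,285.4676
  5    55,625.00    36,485.9406   182,429.7032   1,094,578.2191
  Σ                 54,789.6522   226,263.1658   1,266,125.3456
P = 54,789.6522.
Convexity = Σ t(t+1)·PV / [P·(1+y)²] = 1,266,125.3456 / (54,789.6522 × 1.183744) = 19.52182.

19.52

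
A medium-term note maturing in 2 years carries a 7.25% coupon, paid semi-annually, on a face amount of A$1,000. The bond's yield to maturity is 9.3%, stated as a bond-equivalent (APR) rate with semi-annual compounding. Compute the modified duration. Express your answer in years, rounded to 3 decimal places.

1.811 years

Periodic yield y = 0.0465. First find Macaulay duration:
  t   CF        PV=CF/(1+0.0465)^t    t·PV
  1        36.25        34.6393        34.6393
  2        36.25        33.1001        66.2002
  3        36.25        31.6294        94.8881
  4     1,036.25       863.9878     3,455.9512
  Σ                    963.3566     3,651.6788
P = 963.3566; Macaulay duration = 3,651.6788 / 963.3566 = 3.79058 half-year periods = 1.89529 years.
Modified duration = D_Mac / (1 + y) = 1.89529 / 1.0465 = 1.81107 years.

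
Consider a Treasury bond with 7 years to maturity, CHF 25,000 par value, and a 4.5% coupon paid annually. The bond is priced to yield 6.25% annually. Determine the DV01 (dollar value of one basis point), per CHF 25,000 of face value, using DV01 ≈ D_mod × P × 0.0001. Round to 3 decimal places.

CHF 12.977

Periodic yield y = 0.0625.
  t   CF        PV=CF/(1+0.0625)^t    t·PV
  1     1,125.00     1,058.8235     1,058.8235
  2     1,125.00       996.5398     1,993.0796
  3     1,125.00       937.9198     2,813.7594
  4     1,125.00       882.7481     3,530.9922
  5     1,125.00       830.8217     4,154.1085
  6     1,125.00       781.9498     4,691.6990
  7    26,125.00    17,090.4591   119,633.2134
  Σ                 22,579.2618   137,875.6756
P = 22,579.2618; D_Mac = 6.10630 yrs; D_mod = 5.74710 yrs.
DV01 ≈ 5.74710 × 22,579.2618 × 0.0001 = 12.976534.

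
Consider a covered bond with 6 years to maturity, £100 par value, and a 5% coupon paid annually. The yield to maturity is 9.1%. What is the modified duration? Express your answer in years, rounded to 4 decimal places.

Periodic yield y = 0.091. First find Macaulay duration:
  t   CF        PV=CF/(1+0.091)^t    t·PV
  1         5.00         4.5830         4.5830
  2         5.00         4.2007         8.4014
  3         5.00         3.8503        11.5509
  4         5.00         3.5292        14.1166
  5         5.00         3.2348        16.1740
  6       105.00        62.2645       373.5872
  Σ                     81.6624       428.4131
P = 81.6624; Macaulay duration = 428.4131 / 81.6624 = 5.24615 years.
Modified duration = D_Mac / (1 + y) = 5.24615 / 1.091 = 4.80857 years.

4.8086 years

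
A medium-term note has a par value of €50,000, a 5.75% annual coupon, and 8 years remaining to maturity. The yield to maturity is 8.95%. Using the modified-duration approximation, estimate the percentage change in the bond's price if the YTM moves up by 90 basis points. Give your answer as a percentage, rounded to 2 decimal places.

Periodic yield y = 0.0895. Modified duration first:
  t   CF        PV=CF/(1+0.0895)^t    t·PV
  1     2,875.00     2,638.8251     2,638.8251
  2     2,875.00     2,422.0515     4,844.1031
  3     2,875.00     2,223.0854     6,669.2562
  4     2,875.00     2,040.4639     8,161.8555
  5     2,875.00     1,872.8443     9,364.2216
  6     2,875.00     1,718.9943    10,313.9659
  7     2,875.00     1,577.7828    11,044.4793
  8    52,875.00    26,633.7613   213,070.0907
  Σ                 41,127.8087   266,106.7974
P = 41,127.8087; D_Mac = 6.47024 yrs; D_mod = 6.47024/(1+0.0895) = 5.93872 yrs.
ΔP/P ≈ -D_mod · Δy = -5.93872 × (+0.009) = -0.053449 = -5.3449%.

-5.34%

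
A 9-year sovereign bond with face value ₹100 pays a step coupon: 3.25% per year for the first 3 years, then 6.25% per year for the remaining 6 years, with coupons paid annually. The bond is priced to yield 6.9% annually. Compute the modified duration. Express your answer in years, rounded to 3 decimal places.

7.077 years

Periodic yield y = 0.069. First find Macaulay duration:
  t   CF        PV=CF/(1+0.069)^t    t·PV
  1         3.25         3.0402         3.0402
  2         3.25         2.8440         5.6880
  3         3.25         2.6604         7.9813
  4         6.25         4.7860        19.1438
  5         6.25         4.4770        22.3852
  6         6.25         4.1881        25.1284
  7         6.25         3.9177        27.4242
  8         6.25         3.6649        29.3189
  9       106.25        58.2813       524.5321
  Σ                     87.8597       664.6422
P = 87.8597; Macaulay duration = 664.6422 / 87.8597 = 7.56482 years.
Modified duration = D_Mac / (1 + y) = 7.56482 / 1.069 = 7.07654 years.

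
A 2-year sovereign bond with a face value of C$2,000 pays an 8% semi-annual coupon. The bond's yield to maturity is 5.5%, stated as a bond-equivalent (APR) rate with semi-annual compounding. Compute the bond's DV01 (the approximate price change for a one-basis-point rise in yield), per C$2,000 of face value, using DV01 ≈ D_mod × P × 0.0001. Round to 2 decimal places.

C$0.39

Periodic yield y = 0.0275.
  t   CF        PV=CF/(1+0.0275)^t    t·PV
  1        80.00        77.8589        77.8589
  2        80.00        75.7751       151.5501
  3        80.00        73.7470       221.2411
  4     2,080.00     1,866.1047     7,464.4189
  Σ                  2,093.4857     7,915.0690
P = 2,093.4857; D_Mac = 3.78081 half-year periods = 1.89040 yrs; D_mod = 1.83981 yrs.
DV01 ≈ 1.83981 × 2,093.4857 × 0.0001 = 0.385162.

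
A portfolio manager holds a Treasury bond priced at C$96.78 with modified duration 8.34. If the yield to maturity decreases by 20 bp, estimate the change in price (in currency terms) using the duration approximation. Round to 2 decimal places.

+C$1.61

Duration approximation: ΔP/P ≈ -D_mod · Δy = -8.34 × (-0.002) = +0.016680.
ΔP ≈ 96.78 × (+0.016680) = +1.6142904.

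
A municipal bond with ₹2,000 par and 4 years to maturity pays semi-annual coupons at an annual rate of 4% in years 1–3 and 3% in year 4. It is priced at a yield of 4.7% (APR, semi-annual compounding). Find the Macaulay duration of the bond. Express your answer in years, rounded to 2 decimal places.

3.73 years

Periodic yield y = 0.0235. Discount each cash flow and weight by its period:
  t   CF        PV=CF/(1+0.0235)^t    t·PV
  1        40.00        39.0816        39.0816
  2        40.00        38.1843        76.3685
  3        40.00        37.3075       111.9226
  4        40.00        36.4509       145.8037
  5        40.00        35.6140       178.0700
  6        40.00        34.7963       208.7777
  7        30.00        25.4980       178.4861
  8     2,030.00     1,685.7504    13,486.0029
  Σ                  1,932.6830    14,424.5131
Price P = Σ PV = 1,932.6830.
Macaulay duration = Σ(t·PV) / P = 14,424.5131 / 1,932.6830 = 7.46347 half-year periods.
In years: 7.46347 / 2 = 3.73173 years.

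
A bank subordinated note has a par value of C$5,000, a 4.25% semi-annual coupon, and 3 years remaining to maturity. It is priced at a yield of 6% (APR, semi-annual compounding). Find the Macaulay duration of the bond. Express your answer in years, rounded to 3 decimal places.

2.844 years

Periodic yield y = 0.03. Discount each cash flow and weight by its period:
  t   CF        PV=CF/(1+0.03)^t    t·PV
  1       106.25       103.1553       103.1553
  2       106.25       100.1508       200.3016
  3       106.25        97.2338       291.7014
  4       106.25        94.4017       377.6070
  5       106.25        91.6522       458.2609
  6     5,106.25     4,276.4040    25,658.4239
  Σ                  4,762.9979    27,089.4502
Price P = Σ PV = 4,762.9979.
Macaulay duration = Σ(t·PV) / P = 27,089.4502 / 4,762.9979 = 5.68748 half-year periods.
In years: 5.68748 / 2 = 2.84374 years.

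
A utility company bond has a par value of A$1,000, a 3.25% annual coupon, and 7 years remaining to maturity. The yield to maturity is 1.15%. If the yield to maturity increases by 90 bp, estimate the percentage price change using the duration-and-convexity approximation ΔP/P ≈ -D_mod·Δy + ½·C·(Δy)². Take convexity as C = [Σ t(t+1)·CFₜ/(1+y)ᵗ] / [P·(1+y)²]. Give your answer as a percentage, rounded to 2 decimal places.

With y = 0.0115:
  t   CF        PV=CF/(1+0.0115)^t    t·PV        t(t+1)·PV
  1        32.50        32.1305        32.1305          64.2610
  2        32.50        31.7652        63.5304         190.5912
  3        32.50        31.4041        94.2122         376.8486
  4        32.50        31.0470       124.1880         620.9402
  5        32.50        30.6940       153.4702         920.8209
  6        32.50        30.3451       182.0704       1,274.4926
  7     1,032.50       953.0789     6,671.5522      53,372.4179
  Σ                  1,140.4647     7,321.1539      56,820.3725
P = 1,140.4647; D_Mac = 6.41945 yrs; D_mod = 6.34646 yrs; C = 48.69568.
Duration effect: -6.34646 × (+0.009) = -0.057118
Convexity effect: 0.5 × 48.69568 × (0.009)² = +0.0019722
ΔP/P ≈ -0.057118 + 0.0019722 = -0.055146 = -5.5146%.

-5.51%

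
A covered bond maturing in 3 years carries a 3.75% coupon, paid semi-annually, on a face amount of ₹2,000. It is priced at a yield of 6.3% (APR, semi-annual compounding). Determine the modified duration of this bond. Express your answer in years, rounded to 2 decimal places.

Periodic yield y = 0.0315. First find Macaulay duration:
  t   CF        PV=CF/(1+0.0315)^t    t·PV
  1        37.50        36.3548        36.3548
  2        37.50        35.2446        70.4892
  3        37.50        34.1683       102.5049
  4        37.50        33.1249       132.4995
  5        37.50        32.1133       160.5666
  6     2,037.50     1,691.5398    10,149.2389
  Σ                  1,862.5458    10,651.6540
P = 1,862.5458; Macaulay duration = 10,651.6540 / 1,862.5458 = 5.71887 half-year periods = 2.85943 years.
Modified duration = D_Mac / (1 + y) = 2.85943 / 1.0315 = 2.77211 years.

2.77 years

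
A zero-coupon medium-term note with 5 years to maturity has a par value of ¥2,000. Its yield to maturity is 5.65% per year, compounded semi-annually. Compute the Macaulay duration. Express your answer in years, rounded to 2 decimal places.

A zero-coupon bond has a single cash flow at maturity, so its Macaulay duration equals its maturity: 5 years.
(Equivalently: 10 semi-annual periods ÷ 2 = 5 years.)

5.00 years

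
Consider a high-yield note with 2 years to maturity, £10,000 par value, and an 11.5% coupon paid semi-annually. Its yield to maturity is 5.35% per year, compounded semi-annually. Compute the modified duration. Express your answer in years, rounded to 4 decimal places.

1.8037 years

Periodic yield y = 0.02675. First find Macaulay duration:
  t   CF        PV=CF/(1+0.02675)^t    t·PV
  1       575.00       560.0195       560.0195
  2       575.00       545.4292     1,090.8585
  3       575.00       531.2191     1,593.6574
  4    10,575.00     9,515.2791    38,061.1163
  Σ                 11,151.9469    41,305.6516
P = 11,151.9469; Macaulay duration = 41,305.6516 / 11,151.9469 = 3.70390 half-year periods = 1.85195 years.
Modified duration = D_Mac / (1 + y) = 1.85195 / 1.02675 = 1.80370 years.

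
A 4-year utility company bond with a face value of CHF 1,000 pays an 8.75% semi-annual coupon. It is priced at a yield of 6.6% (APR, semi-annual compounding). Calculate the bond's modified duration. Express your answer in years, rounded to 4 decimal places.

3.3708 years

Periodic yield y = 0.033. First find Macaulay duration:
  t   CF        PV=CF/(1+0.033)^t    t·PV
  1        43.75        42.3524        42.3524
  2        43.75        40.9994        81.9988
  3        43.75        39.6896       119.0689
  4        43.75        38.4217       153.6869
  5        43.75        37.1943       185.9715
  6        43.75        36.0061       216.0366
  7        43.75        34.8559       243.9910
  8     1,043.75       804.9964     6,439.9709
  Σ                  1,074.5157     7,483.0770
P = 1,074.5157; Macaulay duration = 7,483.0770 / 1,074.5157 = 6.96414 half-year periods = 3.48207 years.
Modified duration = D_Mac / (1 + y) = 3.48207 / 1.033 = 3.37083 years.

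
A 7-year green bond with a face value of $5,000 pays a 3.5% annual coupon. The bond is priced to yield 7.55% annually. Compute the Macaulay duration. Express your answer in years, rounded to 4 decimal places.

6.2253 years

Periodic yield y = 0.0755. Discount each cash flow and weight by its year:
  t   CF        PV=CF/(1+0.0755)^t    t·PV
  1       175.00       162.7150       162.7150
  2       175.00       151.2924       302.5849
  3       175.00       140.6717       422.0152
  4       175.00       130.7966       523.1863
  5       175.00       121.6147       608.0734
  6       175.00       113.0773       678.4640
  7     5,175.00     3,109.1198    21,763.8383
  Σ                  3,929.2875    24,460.8771
Price P = Σ PV = 3,929.2875.
Macaulay duration = Σ(t·PV) / P = 24,460.8771 / 3,929.2875 = 6.22527 years.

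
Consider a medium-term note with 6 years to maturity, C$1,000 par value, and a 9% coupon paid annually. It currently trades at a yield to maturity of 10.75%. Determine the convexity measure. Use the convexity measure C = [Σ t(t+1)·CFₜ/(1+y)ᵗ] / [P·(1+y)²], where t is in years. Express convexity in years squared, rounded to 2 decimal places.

With y = 0.1075:
  t   CF        PV=CF/(1+0.1075)^t    t·PV        t(t+1)·PV
  1        90.00        81.2641        81.2641         162.5282
  2        90.00        73.3762       146.7523         440.2570
  3        90.00        66.2539       198.7616         795.0465
  4        90.00        59.8229       239.2917       1,196.4583
  5        90.00        54.0162       270.0809       1,620.4853
  6     1,090.00       590.6961     3,544.1765      24,809.2353
  Σ                    925.4293     4,480.3271      29,024.0107
P = 925.4293.
Convexity = Σ t(t+1)·PV / [P·(1+y)²] = 29,024.0107 / (925.4293 × 1.226556) = 25.56976.

25.57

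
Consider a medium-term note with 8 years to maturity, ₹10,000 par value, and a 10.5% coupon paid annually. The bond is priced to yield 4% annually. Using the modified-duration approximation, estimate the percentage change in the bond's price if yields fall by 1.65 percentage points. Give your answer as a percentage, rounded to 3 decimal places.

Periodic yield y = 0.04. Modified duration first:
  t   CF        PV=CF/(1+0.04)^t    t·PV
  1     1,050.00     1,009.6154     1,009.6154
  2     1,050.00       970.7840     1,941.5680
  3     1,050.00       933.4462     2,800.3385
  4     1,050.00       897.5444     3,590.1776
  5     1,050.00       863.0235     4,315.1173
  6     1,050.00       829.8303     4,978.9815
  7     1,050.00       797.9137     5,585.3959
  8    11,050.00     8,074.1268    64,593.0141
  Σ                 14,376.2842    88,814.2084
P = 14,376.2842; D_Mac = 6.17783 yrs; D_mod = 6.17783/(1+0.04) = 5.94022 yrs.
ΔP/P ≈ -D_mod · Δy = -5.94022 × (-0.0165) = +0.098014 = +9.8014%.

+9.801%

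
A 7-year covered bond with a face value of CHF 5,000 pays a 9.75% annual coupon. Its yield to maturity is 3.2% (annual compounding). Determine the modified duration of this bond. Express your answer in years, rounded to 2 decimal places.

5.48 years

Periodic yield y = 0.032. First find Macaulay duration:
  t   CF        PV=CF/(1+0.032)^t    t·PV
  1       487.50       472.3837       472.3837
  2       487.50       457.7362       915.4723
  3       487.50       443.5428     1,330.6284
  4       487.50       429.7895     1,719.1581
  5       487.50       416.4627     2,082.3136
  6       487.50       403.5491     2,421.2949
  7     5,487.50     4,401.6616    30,811.6313
  Σ                  7,025.1257    39,752.8823
P = 7,025.1257; Macaulay duration = 39,752.8823 / 7,025.1257 = 5.65867 years.
Modified duration = D_Mac / (1 + y) = 5.65867 / 1.032 = 5.48321 years.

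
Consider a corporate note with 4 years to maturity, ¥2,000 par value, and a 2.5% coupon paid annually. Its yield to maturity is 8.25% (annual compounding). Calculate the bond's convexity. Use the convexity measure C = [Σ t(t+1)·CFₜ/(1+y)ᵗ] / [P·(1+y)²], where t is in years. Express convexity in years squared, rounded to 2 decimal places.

With y = 0.0825:
  t   CF        PV=CF/(1+0.0825)^t    t·PV        t(t+1)·PV
  1        50.00        46.1894        46.1894          92.3788
  2        50.00        42.6692        85.3383         256.0150
  3        50.00        39.4172       118.2517         473.0070
  4     2,050.00     1,492.9396     5,971.7584      29,858.7922
  Σ                  1,621.2154     6,221.5379      30,680.1930
P = 1,621.2154.
Convexity = Σ t(t+1)·PV / [P·(1+y)²] = 30,680.1930 / (1,621.2154 × 1.171806) = 16.14959.

16.15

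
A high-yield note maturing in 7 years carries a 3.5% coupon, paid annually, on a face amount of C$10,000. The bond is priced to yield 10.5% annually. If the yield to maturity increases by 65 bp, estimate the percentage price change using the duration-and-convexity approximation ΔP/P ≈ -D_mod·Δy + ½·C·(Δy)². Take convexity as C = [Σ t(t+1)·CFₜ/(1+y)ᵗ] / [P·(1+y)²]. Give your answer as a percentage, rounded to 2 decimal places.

-3.53%

With y = 0.105:
  t   CF        PV=CF/(1+0.105)^t    t·PV        t(t+1)·PV
  1       350.00       316.7421       316.7421         633.4842
  2       350.00       286.6444       573.2888       1,719.8665
  3       350.00       259.4067       778.2201       3,112.8806
  4       350.00       234.7572       939.0288       4,695.1441
  5       350.00       212.4500     1,062.2498       6,373.4988
  6       350.00       192.2624     1,153.5744       8,075.0211
  7    10,350.00     5,145.2254    36,016.5777     288,132.6216
  Σ                  6,647.4882    40,839.6818     312,742.5168
P = 6,647.4882; D_Mac = 6.14363 yrs; D_mod = 5.55984 yrs; C = 38.53051.
Duration effect: -5.55984 × (+0.0065) = -0.036139
Convexity effect: 0.5 × 38.53051 × (0.0065)² = +0.0008140
ΔP/P ≈ -0.036139 + 0.0008140 = -0.035325 = -3.5325%.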